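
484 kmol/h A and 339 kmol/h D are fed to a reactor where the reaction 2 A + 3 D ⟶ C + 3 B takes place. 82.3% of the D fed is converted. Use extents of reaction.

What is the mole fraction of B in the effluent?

D reacted = 0.823 × 339 = 279 kmol/h; ν_D = −3, so ξ = 279/3 = 93 kmol/h.
Outlet amounts (n = n₀ + ν ξ):
  A: 484 − 2(93) = 298
  D: 339 − 3(93) = 60
  C: 0 + 1(93) = 93
  B: 0 + 3(93) = 279
Total out = 730 kmol/h; y_B = 279 / 730 = 0.3822.

0.382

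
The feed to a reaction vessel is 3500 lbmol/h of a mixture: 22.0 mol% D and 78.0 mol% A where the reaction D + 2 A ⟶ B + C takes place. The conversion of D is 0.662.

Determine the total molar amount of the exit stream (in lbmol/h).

2990 lbmol/h

D reacted = 0.662 × 770 = 509.7 lbmol/h; ν_D = −1, so ξ = 509.7/1 = 509.7 lbmol/h.
Outlet amounts (n = n₀ + ν ξ):
  D: 770 − 1(509.7) = 260.3
  A: 2730 − 2(509.7) = 1711
  B: 0 + 1(509.7) = 509.7
  C: 0 + 1(509.7) = 509.7
Total out = 260.3 + 1711 + 509.7 + 509.7 = 2990 lbmol/h.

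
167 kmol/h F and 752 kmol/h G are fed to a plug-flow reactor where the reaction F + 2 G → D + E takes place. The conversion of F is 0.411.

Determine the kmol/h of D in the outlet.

68.6 kmol/h

F reacted = 0.411 × 167 = 68.64 kmol/h; ν_F = −1, so ξ = 68.64/1 = 68.64 kmol/h.
Outlet amounts (n = n₀ + ν ξ):
  F: 167 − 1(68.64) = 98.36
  G: 752 − 2(68.64) = 614.7
  D: 0 + 1(68.64) = 68.64
  E: 0 + 1(68.64) = 68.64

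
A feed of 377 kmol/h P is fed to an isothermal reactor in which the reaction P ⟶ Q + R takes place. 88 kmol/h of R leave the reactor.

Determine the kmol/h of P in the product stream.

For R: n = n₀ + 1ξ → 88 = 0 + 1ξ, giving ξ = 88 kmol/h.
Outlet amounts (n = n₀ + ν ξ):
  P: 377 − 1(88) = 289
  Q: 0 + 1(88) = 88
  R: 0 + 1(88) = 88

289 kmol/h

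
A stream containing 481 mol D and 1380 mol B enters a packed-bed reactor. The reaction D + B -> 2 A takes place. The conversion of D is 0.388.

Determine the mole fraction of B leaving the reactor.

0.641

D reacted = 0.388 × 481 = 186.6 mol; ν_D = −1, so ξ = 186.6/1 = 186.6 mol.
Outlet amounts (n = n₀ + ν ξ):
  D: 481 − 1(186.6) = 294.4
  B: 1380 − 1(186.6) = 1193
  A: 0 + 2(186.6) = 373.3
Total out = 1861 mol; y_B = 1193 / 1861 = 0.6413.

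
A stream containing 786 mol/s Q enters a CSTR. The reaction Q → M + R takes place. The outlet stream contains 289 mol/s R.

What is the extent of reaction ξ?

For R: n = n₀ + 1ξ → 289 = 0 + 1ξ, giving ξ = 289 mol/s.
Outlet amounts (n = n₀ + ν ξ):
  Q: 786 − 1(289) = 497
  M: 0 + 1(289) = 289
  R: 0 + 1(289) = 289

ξ = 289 mol/s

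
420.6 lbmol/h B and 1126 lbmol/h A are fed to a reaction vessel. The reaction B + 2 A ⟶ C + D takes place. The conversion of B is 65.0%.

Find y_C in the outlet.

B reacted = 0.65 × 420.6 = 273.4 lbmol/h; ν_B = −1, so ξ = 273.4/1 = 273.4 lbmol/h.
Outlet amounts (n = n₀ + ν ξ):
  B: 420.6 − 1(273.4) = 147.2
  A: 1126 − 2(273.4) = 579.2
  C: 0 + 1(273.4) = 273.4
  D: 0 + 1(273.4) = 273.4
Total out = 1273 lbmol/h; y_C = 273.4 / 1273 = 0.2147.

0.215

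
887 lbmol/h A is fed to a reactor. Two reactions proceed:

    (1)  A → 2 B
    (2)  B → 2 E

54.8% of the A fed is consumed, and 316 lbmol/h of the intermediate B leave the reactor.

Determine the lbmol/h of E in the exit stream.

Conversion of A: A consumed = 1ξ₁ = 0.548 × 887 → ξ₁ = 486.1 lbmol/h.
B balance: n_B = 0 + 2ξ₁ − 1ξ₂ = 316 → ξ₂ = (2·486.1 − 316)/1 = 656.2 lbmol/h.
Outlet amounts (n = n₀ + Σ ν·ξ):
  A: 887 − 1(486.1) = 400.9
  B: 0 + 2(486.1) − 1(656.2) = 316
  E: 0 + 2(656.2) = 1312

1310 lbmol/h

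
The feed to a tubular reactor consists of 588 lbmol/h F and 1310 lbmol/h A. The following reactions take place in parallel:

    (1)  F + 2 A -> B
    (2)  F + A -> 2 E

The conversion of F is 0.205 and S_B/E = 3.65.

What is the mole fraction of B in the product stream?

Conversion of F: F consumed = 0.205 × 588 = 120.5 lbmol/h = 1ξ₁ + 1ξ₂.
Selectivity: 1ξ₁ / (2ξ₂) = 3.65 → ξ₁ = 7.3 ξ₂.
Substitute: (1·7.3 + 1) ξ₂ = 120.5 → ξ₂ = 14.52 lbmol/h, ξ₁ = 106 lbmol/h.
Outlet amounts (n = n₀ + Σ ν·ξ):
  F: 588 − 1(106) − 1(14.52) = 467.5
  A: 1310 − 2(106) − 1(14.52) = 1083
  B: 0 + 1(106) = 106
  E: 0 + 2(14.52) = 29.05
Total out = 1686 lbmol/h; y_B = 106 / 1686 = 0.06288.

0.0629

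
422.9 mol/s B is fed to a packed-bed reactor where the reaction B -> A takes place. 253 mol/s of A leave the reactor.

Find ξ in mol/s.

ξ = 253 mol/s

For A: n = n₀ + 1ξ → 253 = 0 + 1ξ, giving ξ = 253 mol/s.
Outlet amounts (n = n₀ + ν ξ):
  B: 422.9 − 1(253) = 169.9
  A: 0 + 1(253) = 253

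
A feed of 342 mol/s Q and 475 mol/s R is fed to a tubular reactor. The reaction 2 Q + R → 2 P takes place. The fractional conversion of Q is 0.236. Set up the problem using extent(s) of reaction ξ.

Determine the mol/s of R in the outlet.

435 mol/s

Q reacted = 0.236 × 342 = 80.71 mol/s; ν_Q = −2, so ξ = 80.71/2 = 40.36 mol/s.
Outlet amounts (n = n₀ + ν ξ):
  Q: 342 − 2(40.36) = 261.3
  R: 475 − 1(40.36) = 434.6
  P: 0 + 2(40.36) = 80.71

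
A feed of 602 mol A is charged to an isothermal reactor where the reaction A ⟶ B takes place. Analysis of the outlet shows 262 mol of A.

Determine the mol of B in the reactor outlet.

For A: n = n₀ − 1ξ → 262 = 602 − 1ξ, giving ξ = 340 mol.
Outlet amounts (n = n₀ + ν ξ):
  A: 602 − 1(340) = 262
  B: 0 + 1(340) = 340

340 mol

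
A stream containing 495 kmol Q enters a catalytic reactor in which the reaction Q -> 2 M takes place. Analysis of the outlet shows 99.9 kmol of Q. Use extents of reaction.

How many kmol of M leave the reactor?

For Q: n = n₀ − 1ξ → 99.9 = 495 − 1ξ, giving ξ = 395.1 kmol.
Outlet amounts (n = n₀ + ν ξ):
  Q: 495 − 1(395.1) = 99.9
  M: 0 + 2(395.1) = 790.2

790 kmol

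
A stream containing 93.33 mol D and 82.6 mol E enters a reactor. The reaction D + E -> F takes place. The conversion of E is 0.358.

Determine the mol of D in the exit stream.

63.8 mol

E reacted = 0.358 × 82.6 = 29.57 mol; ν_E = −1, so ξ = 29.57/1 = 29.57 mol.
Outlet amounts (n = n₀ + ν ξ):
  D: 93.33 − 1(29.57) = 63.76
  E: 82.6 − 1(29.57) = 53.03
  F: 0 + 1(29.57) = 29.57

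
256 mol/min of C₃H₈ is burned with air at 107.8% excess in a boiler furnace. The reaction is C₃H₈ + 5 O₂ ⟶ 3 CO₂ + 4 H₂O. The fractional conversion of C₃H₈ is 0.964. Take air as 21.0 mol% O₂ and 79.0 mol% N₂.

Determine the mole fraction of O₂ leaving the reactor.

Stoichiometric O₂ = 5 × 256 = 1280 mol/min; O₂ fed = 1280 × 2.078 = 2660 mol/min.
N₂ fed = 2660 × 79/21 = 10010 mol/min.
Fuel reacted = 0.964 × 256 → ξ = 246.8 mol/min.
Outlet (n = n₀ + ν ξ):
  C₃H₈: 256 − 1(246.8) = 9.216
  O₂: 2660 − 5(246.8) = 1426
  N₂: 10010 (inert)
  CO₂: 0 + 3(246.8) = 740.4
  H₂O: 0 + 4(246.8) = 987.1
Total out = 13170 mol/min; y_O₂ = 1426 / 13170 = 0.1083.

0.108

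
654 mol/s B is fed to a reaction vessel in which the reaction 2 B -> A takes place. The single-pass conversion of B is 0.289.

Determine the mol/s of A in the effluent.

B reacted = 0.289 × 654 = 189 mol/s; ν_B = −2, so ξ = 189/2 = 94.5 mol/s.
Outlet amounts (n = n₀ + ν ξ):
  B: 654 − 2(94.5) = 465
  A: 0 + 1(94.5) = 94.5

94.5 mol/s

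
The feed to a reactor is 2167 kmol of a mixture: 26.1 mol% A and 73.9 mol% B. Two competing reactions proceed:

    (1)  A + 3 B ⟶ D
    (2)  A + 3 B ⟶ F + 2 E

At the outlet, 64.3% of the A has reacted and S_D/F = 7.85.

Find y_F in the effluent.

0.0355

Conversion of A: A consumed = 0.643 × 565.6 = 363.7 kmol = 1ξ₁ + 1ξ₂.
Selectivity: 1ξ₁ / (1ξ₂) = 7.85 → ξ₁ = 7.85 ξ₂.
Substitute: (1·7.85 + 1) ξ₂ = 363.7 → ξ₂ = 41.09 kmol, ξ₁ = 322.6 kmol.
Outlet amounts (n = n₀ + Σ ν·ξ):
  A: 565.6 − 1(322.6) − 1(41.09) = 201.9
  B: 1601 − 3(322.6) − 3(41.09) = 510.4
  D: 0 + 1(322.6) = 322.6
  F: 0 + 1(41.09) = 41.09
  E: 0 + 2(41.09) = 82.19
Total out = 1158 kmol; y_F = 41.09 / 1158 = 0.03548.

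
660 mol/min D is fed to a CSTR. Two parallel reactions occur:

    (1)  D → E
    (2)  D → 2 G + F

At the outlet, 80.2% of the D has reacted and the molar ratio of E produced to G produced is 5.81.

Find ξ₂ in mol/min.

ξ₂ = 41.9 mol/min

Conversion of D: D consumed = 0.802 × 660 = 529.3 mol/min = 1ξ₁ + 1ξ₂.
Selectivity: 1ξ₁ / (2ξ₂) = 5.81 → ξ₁ = 11.62 ξ₂.
Substitute: (1·11.62 + 1) ξ₂ = 529.3 → ξ₂ = 41.94 mol/min, ξ₁ = 487.4 mol/min.
Outlet amounts (n = n₀ + Σ ν·ξ):
  D: 660 − 1(487.4) − 1(41.94) = 130.7
  E: 0 + 1(487.4) = 487.4
  G: 0 + 2(41.94) = 83.89
  F: 0 + 1(41.94) = 41.94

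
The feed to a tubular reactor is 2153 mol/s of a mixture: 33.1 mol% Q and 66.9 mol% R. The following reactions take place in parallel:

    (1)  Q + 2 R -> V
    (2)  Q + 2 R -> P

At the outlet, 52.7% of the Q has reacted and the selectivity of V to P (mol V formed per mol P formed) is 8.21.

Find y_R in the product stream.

0.492

Conversion of Q: Q consumed = 0.527 × 712.6 = 375.6 mol/s = 1ξ₁ + 1ξ₂.
Selectivity: 1ξ₁ / (1ξ₂) = 8.21 → ξ₁ = 8.21 ξ₂.
Substitute: (1·8.21 + 1) ξ₂ = 375.6 → ξ₂ = 40.78 mol/s, ξ₁ = 334.8 mol/s.
Outlet amounts (n = n₀ + Σ ν·ξ):
  Q: 712.6 − 1(334.8) − 1(40.78) = 337.1
  R: 1440 − 2(334.8) − 2(40.78) = 689.2
  V: 0 + 1(334.8) = 334.8
  P: 0 + 1(40.78) = 40.78
Total out = 1402 mol/s; y_R = 689.2 / 1402 = 0.4916.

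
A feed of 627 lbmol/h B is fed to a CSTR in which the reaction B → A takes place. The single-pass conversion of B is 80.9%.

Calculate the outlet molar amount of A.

B reacted = 0.809 × 627 = 507.2 lbmol/h; ν_B = −1, so ξ = 507.2/1 = 507.2 lbmol/h.
Outlet amounts (n = n₀ + ν ξ):
  B: 627 − 1(507.2) = 119.8
  A: 0 + 1(507.2) = 507.2

507 lbmol/h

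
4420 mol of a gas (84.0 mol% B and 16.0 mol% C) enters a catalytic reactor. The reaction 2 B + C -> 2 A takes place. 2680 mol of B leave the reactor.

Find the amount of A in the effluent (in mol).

For B: n = n₀ − 2ξ → 2680 = 3713 − 2ξ, giving ξ = 516.4 mol.
Outlet amounts (n = n₀ + ν ξ):
  B: 3713 − 2(516.4) = 2680
  C: 707.2 − 1(516.4) = 190.8
  A: 0 + 2(516.4) = 1033

1030 mol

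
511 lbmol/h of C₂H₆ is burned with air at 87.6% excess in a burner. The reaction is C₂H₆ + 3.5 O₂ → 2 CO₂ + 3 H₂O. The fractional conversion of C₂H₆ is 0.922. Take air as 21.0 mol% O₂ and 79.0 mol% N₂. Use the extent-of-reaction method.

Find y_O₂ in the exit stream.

Stoichiometric O₂ = 3.5 × 511 = 1788 lbmol/h; O₂ fed = 1788 × 1.876 = 3355 lbmol/h.
N₂ fed = 3355 × 79/21 = 12620 lbmol/h.
Fuel reacted = 0.922 × 511 → ξ = 471.1 lbmol/h.
Outlet (n = n₀ + ν ξ):
  C₂H₆: 511 − 1(471.1) = 39.86
  O₂: 3355 − 3.5(471.1) = 1706
  N₂: 12620 (inert)
  CO₂: 0 + 2(471.1) = 942.3
  H₂O: 0 + 3(471.1) = 1413
Total out = 16720 lbmol/h; y_O₂ = 1706 / 16720 = 0.102.

0.102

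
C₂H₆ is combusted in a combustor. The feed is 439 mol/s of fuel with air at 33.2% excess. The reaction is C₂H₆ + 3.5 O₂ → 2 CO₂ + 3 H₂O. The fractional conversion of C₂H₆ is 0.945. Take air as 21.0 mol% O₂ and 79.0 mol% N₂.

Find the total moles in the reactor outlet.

Stoichiometric O₂ = 3.5 × 439 = 1536 mol/s; O₂ fed = 1536 × 1.332 = 2047 mol/s.
N₂ fed = 2047 × 79/21 = 7699 mol/s.
Fuel reacted = 0.945 × 439 → ξ = 414.9 mol/s.
Outlet (n = n₀ + ν ξ):
  C₂H₆: 439 − 1(414.9) = 24.15
  O₂: 2047 − 3.5(414.9) = 594.6
  N₂: 7699 (inert)
  CO₂: 0 + 2(414.9) = 829.7
  H₂O: 0 + 3(414.9) = 1245
Total out = 24.15 + 594.6 + 7699 + 829.7 + 1245 = 10390 mol/s.

10400 mol/s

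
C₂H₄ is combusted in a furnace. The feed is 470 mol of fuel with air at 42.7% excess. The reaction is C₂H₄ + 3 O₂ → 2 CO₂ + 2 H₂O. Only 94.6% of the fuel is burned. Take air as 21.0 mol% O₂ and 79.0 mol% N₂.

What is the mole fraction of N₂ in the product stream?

Stoichiometric O₂ = 3 × 470 = 1410 mol; O₂ fed = 1410 × 1.427 = 2012 mol.
N₂ fed = 2012 × 79/21 = 7569 mol.
Fuel reacted = 0.946 × 470 → ξ = 444.6 mol.
Outlet (n = n₀ + ν ξ):
  C₂H₄: 470 − 1(444.6) = 25.38
  O₂: 2012 − 3(444.6) = 678.2
  N₂: 7569 (inert)
  CO₂: 0 + 2(444.6) = 889.2
  H₂O: 0 + 2(444.6) = 889.2
Total out = 10050 mol; y_N₂ = 7569 / 10050 = 0.7531.

0.753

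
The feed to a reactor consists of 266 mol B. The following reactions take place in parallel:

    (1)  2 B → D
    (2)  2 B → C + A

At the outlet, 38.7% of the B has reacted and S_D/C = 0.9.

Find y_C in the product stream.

Conversion of B: B consumed = 0.387 × 266 = 102.9 mol = 2ξ₁ + 2ξ₂.
Selectivity: 1ξ₁ / (1ξ₂) = 0.9 → ξ₁ = 0.9 ξ₂.
Substitute: (2·0.9 + 2) ξ₂ = 102.9 → ξ₂ = 27.09 mol, ξ₁ = 24.38 mol.
Outlet amounts (n = n₀ + Σ ν·ξ):
  B: 266 − 2(24.38) − 2(27.09) = 163.1
  D: 0 + 1(24.38) = 24.38
  C: 0 + 1(27.09) = 27.09
  A: 0 + 1(27.09) = 27.09
Total out = 241.6 mol; y_C = 27.09 / 241.6 = 0.1121.

0.112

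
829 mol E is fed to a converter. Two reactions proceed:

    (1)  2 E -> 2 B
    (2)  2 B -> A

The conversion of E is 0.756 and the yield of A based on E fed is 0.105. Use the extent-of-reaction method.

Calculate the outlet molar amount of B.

453 mol

Conversion of E: E consumed = 2ξ₁ = 0.756 × 829 → ξ₁ = 313.4 mol.
Yield of A: 1ξ₂ / 829 = 0.105 → ξ₂ = 87.05 mol.
Outlet amounts (n = n₀ + Σ ν·ξ):
  E: 829 − 2(313.4) = 202.3
  B: 0 + 2(313.4) − 2(87.05) = 452.6
  A: 0 + 1(87.05) = 87.05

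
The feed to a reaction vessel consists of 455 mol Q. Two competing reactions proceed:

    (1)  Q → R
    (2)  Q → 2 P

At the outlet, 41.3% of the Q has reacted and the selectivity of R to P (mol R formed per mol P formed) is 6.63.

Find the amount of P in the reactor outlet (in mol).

Conversion of Q: Q consumed = 0.413 × 455 = 187.9 mol = 1ξ₁ + 1ξ₂.
Selectivity: 1ξ₁ / (2ξ₂) = 6.63 → ξ₁ = 13.26 ξ₂.
Substitute: (1·13.26 + 1) ξ₂ = 187.9 → ξ₂ = 13.18 mol, ξ₁ = 174.7 mol.
Outlet amounts (n = n₀ + Σ ν·ξ):
  Q: 455 − 1(174.7) − 1(13.18) = 267.1
  R: 0 + 1(174.7) = 174.7
  P: 0 + 2(13.18) = 26.36

26.4 mol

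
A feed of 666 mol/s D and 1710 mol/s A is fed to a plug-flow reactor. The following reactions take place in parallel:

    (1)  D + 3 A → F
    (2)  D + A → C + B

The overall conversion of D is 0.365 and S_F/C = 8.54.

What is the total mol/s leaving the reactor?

1720 mol/s

Conversion of D: D consumed = 0.365 × 666 = 243.1 mol/s = 1ξ₁ + 1ξ₂.
Selectivity: 1ξ₁ / (1ξ₂) = 8.54 → ξ₁ = 8.54 ξ₂.
Substitute: (1·8.54 + 1) ξ₂ = 243.1 → ξ₂ = 25.48 mol/s, ξ₁ = 217.6 mol/s.
Outlet amounts (n = n₀ + Σ ν·ξ):
  D: 666 − 1(217.6) − 1(25.48) = 422.9
  A: 1710 − 3(217.6) − 1(25.48) = 1032
  F: 0 + 1(217.6) = 217.6
  C: 0 + 1(25.48) = 25.48
  B: 0 + 1(25.48) = 25.48
Total out = 422.9 + 1032 + 217.6 + 25.48 + 25.48 = 1723 mol/s.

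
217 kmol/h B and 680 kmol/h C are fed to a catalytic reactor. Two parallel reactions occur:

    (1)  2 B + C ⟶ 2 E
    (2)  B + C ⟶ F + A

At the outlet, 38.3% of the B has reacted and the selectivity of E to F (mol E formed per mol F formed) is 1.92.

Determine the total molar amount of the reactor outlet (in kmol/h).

870 kmol/h

Conversion of B: B consumed = 0.383 × 217 = 83.11 kmol/h = 2ξ₁ + 1ξ₂.
Selectivity: 2ξ₁ / (1ξ₂) = 1.92 → ξ₁ = 0.96 ξ₂.
Substitute: (2·0.96 + 1) ξ₂ = 83.11 → ξ₂ = 28.46 kmol/h, ξ₁ = 27.32 kmol/h.
Outlet amounts (n = n₀ + Σ ν·ξ):
  B: 217 − 2(27.32) − 1(28.46) = 133.9
  C: 680 − 1(27.32) − 1(28.46) = 624.2
  E: 0 + 2(27.32) = 54.65
  F: 0 + 1(28.46) = 28.46
  A: 0 + 1(28.46) = 28.46
Total out = 133.9 + 624.2 + 54.65 + 28.46 + 28.46 = 869.7 kmol/h.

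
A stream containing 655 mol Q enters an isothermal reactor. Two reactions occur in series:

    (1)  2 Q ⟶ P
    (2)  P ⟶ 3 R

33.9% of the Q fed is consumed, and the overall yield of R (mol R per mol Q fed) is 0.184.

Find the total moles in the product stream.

624 mol

Conversion of Q: Q consumed = 2ξ₁ = 0.339 × 655 → ξ₁ = 111 mol.
Yield of R: 3ξ₂ / 655 = 0.184 → ξ₂ = 40.17 mol.
Outlet amounts (n = n₀ + Σ ν·ξ):
  Q: 655 − 2(111) = 433
  P: 0 + 1(111) − 1(40.17) = 70.85
  R: 0 + 3(40.17) = 120.5
Total out = 433 + 70.85 + 120.5 = 624.3 mol.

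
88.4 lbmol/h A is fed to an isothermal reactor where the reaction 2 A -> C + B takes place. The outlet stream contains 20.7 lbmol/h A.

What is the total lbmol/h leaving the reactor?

88.4 lbmol/h

For A: n = n₀ − 2ξ → 20.7 = 88.4 − 2ξ, giving ξ = 33.85 lbmol/h.
Outlet amounts (n = n₀ + ν ξ):
  A: 88.4 − 2(33.85) = 20.7
  C: 0 + 1(33.85) = 33.85
  B: 0 + 1(33.85) = 33.85
Total out = 20.7 + 33.85 + 33.85 = 88.4 lbmol/h.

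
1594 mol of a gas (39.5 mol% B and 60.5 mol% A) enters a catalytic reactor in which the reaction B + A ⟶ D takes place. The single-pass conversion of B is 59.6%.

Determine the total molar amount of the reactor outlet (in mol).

1220 mol

B reacted = 0.596 × 629.6 = 375.3 mol; ν_B = −1, so ξ = 375.3/1 = 375.3 mol.
Outlet amounts (n = n₀ + ν ξ):
  B: 629.6 − 1(375.3) = 254.4
  A: 964.4 − 1(375.3) = 589.1
  D: 0 + 1(375.3) = 375.3
Total out = 254.4 + 589.1 + 375.3 = 1219 mol.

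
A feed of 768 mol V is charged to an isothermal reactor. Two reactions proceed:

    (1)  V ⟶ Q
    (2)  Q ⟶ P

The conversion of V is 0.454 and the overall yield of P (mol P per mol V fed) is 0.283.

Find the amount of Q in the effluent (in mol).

131 mol

Conversion of V: V consumed = 1ξ₁ = 0.454 × 768 → ξ₁ = 348.7 mol.
Yield of P: 1ξ₂ / 768 = 0.283 → ξ₂ = 217.3 mol.
Outlet amounts (n = n₀ + Σ ν·ξ):
  V: 768 − 1(348.7) = 419.3
  Q: 0 + 1(348.7) − 1(217.3) = 131.3
  P: 0 + 1(217.3) = 217.3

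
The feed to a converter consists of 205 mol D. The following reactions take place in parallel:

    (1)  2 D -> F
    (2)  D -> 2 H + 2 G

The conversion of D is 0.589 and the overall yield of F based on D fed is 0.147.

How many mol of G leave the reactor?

Yield of F: 1ξ₁ / 205 = 0.147 → ξ₁ = 30.13 mol.
Conversion of D: 2ξ₁ + 1ξ₂ = 0.589 × 205 = 120.7 → ξ₂ = 60.47 mol.
Outlet amounts (n = n₀ + Σ ν·ξ):
  D: 205 − 2(30.13) − 1(60.47) = 84.26
  F: 0 + 1(30.13) = 30.13
  H: 0 + 2(60.47) = 120.9
  G: 0 + 2(60.47) = 120.9

121 mol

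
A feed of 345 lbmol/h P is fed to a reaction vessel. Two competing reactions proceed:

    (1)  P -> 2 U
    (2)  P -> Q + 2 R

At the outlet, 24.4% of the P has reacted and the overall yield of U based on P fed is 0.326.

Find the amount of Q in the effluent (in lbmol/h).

Yield of U: 2ξ₁ / 345 = 0.326 → ξ₁ = 56.23 lbmol/h.
Conversion of P: 1ξ₁ + 1ξ₂ = 0.244 × 345 = 84.18 → ξ₂ = 27.94 lbmol/h.
Outlet amounts (n = n₀ + Σ ν·ξ):
  P: 345 − 1(56.23) − 1(27.94) = 260.8
  U: 0 + 2(56.23) = 112.5
  Q: 0 + 1(27.94) = 27.94
  R: 0 + 2(27.94) = 55.89

27.9 lbmol/h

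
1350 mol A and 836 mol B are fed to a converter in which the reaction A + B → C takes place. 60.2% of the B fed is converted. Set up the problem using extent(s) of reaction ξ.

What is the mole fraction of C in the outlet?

B reacted = 0.602 × 836 = 503.3 mol; ν_B = −1, so ξ = 503.3/1 = 503.3 mol.
Outlet amounts (n = n₀ + ν ξ):
  A: 1350 − 1(503.3) = 846.7
  B: 836 − 1(503.3) = 332.7
  C: 0 + 1(503.3) = 503.3
Total out = 1683 mol; y_C = 503.3 / 1683 = 0.2991.

0.299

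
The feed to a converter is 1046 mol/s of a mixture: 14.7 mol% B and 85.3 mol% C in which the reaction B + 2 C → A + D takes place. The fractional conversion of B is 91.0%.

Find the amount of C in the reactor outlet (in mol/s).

612 mol/s

B reacted = 0.91 × 153.8 = 139.9 mol/s; ν_B = −1, so ξ = 139.9/1 = 139.9 mol/s.
Outlet amounts (n = n₀ + ν ξ):
  B: 153.8 − 1(139.9) = 13.84
  C: 892.2 − 2(139.9) = 612.4
  A: 0 + 1(139.9) = 139.9
  D: 0 + 1(139.9) = 139.9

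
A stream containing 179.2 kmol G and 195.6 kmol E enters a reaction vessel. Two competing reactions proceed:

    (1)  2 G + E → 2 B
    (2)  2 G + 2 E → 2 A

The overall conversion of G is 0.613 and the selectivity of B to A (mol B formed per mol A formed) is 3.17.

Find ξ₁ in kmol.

Conversion of G: G consumed = 0.613 × 179.2 = 109.8 kmol = 2ξ₁ + 2ξ₂.
Selectivity: 2ξ₁ / (2ξ₂) = 3.17 → ξ₁ = 3.17 ξ₂.
Substitute: (2·3.17 + 2) ξ₂ = 109.8 → ξ₂ = 13.17 kmol, ξ₁ = 41.75 kmol.
Outlet amounts (n = n₀ + Σ ν·ξ):
  G: 179.2 − 2(41.75) − 2(13.17) = 69.35
  E: 195.6 − 1(41.75) − 2(13.17) = 127.5
  B: 0 + 2(41.75) = 83.51
  A: 0 + 2(13.17) = 26.34

ξ₁ = 41.8 kmol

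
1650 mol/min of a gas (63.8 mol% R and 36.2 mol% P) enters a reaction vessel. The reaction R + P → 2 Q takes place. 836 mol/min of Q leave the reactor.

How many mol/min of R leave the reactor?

635 mol/min

For Q: n = n₀ + 2ξ → 836 = 0 + 2ξ, giving ξ = 418 mol/min.
Outlet amounts (n = n₀ + ν ξ):
  R: 1053 − 1(418) = 634.7
  P: 597.3 − 1(418) = 179.3
  Q: 0 + 2(418) = 836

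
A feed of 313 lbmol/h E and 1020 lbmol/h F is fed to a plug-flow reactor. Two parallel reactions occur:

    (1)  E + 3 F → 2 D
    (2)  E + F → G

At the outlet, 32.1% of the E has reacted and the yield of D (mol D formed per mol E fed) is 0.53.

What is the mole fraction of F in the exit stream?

Yield of D: 2ξ₁ / 313 = 0.53 → ξ₁ = 82.95 lbmol/h.
Conversion of E: 1ξ₁ + 1ξ₂ = 0.321 × 313 = 100.5 → ξ₂ = 17.53 lbmol/h.
Outlet amounts (n = n₀ + Σ ν·ξ):
  E: 313 − 1(82.95) − 1(17.53) = 212.5
  F: 1020 − 3(82.95) − 1(17.53) = 753.6
  D: 0 + 2(82.95) = 165.9
  G: 0 + 1(17.53) = 17.53
Total out = 1150 lbmol/h; y_F = 753.6 / 1150 = 0.6556.

0.656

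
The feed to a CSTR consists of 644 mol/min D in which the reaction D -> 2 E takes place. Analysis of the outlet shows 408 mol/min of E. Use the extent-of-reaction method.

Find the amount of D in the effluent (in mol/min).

For E: n = n₀ + 2ξ → 408 = 0 + 2ξ, giving ξ = 204 mol/min.
Outlet amounts (n = n₀ + ν ξ):
  D: 644 − 1(204) = 440
  E: 0 + 2(204) = 408

440 mol/min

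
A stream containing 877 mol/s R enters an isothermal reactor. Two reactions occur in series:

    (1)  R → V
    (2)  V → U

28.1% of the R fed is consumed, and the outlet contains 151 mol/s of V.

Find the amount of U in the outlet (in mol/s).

95.4 mol/s

Conversion of R: R consumed = 1ξ₁ = 0.281 × 877 → ξ₁ = 246.4 mol/s.
V balance: n_V = 0 + 1ξ₁ − 1ξ₂ = 151 → ξ₂ = (1·246.4 − 151)/1 = 95.44 mol/s.
Outlet amounts (n = n₀ + Σ ν·ξ):
  R: 877 − 1(246.4) = 630.6
  V: 0 + 1(246.4) − 1(95.44) = 151
  U: 0 + 1(95.44) = 95.44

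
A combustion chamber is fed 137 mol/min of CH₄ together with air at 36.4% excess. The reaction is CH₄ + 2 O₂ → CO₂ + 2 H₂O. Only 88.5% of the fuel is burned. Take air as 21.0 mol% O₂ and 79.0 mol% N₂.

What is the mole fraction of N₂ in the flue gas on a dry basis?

0.84

Stoichiometric O₂ = 2 × 137 = 274 mol/min; O₂ fed = 274 × 1.364 = 373.7 mol/min.
N₂ fed = 373.7 × 79/21 = 1406 mol/min.
Fuel reacted = 0.885 × 137 → ξ = 121.2 mol/min.
Outlet (n = n₀ + ν ξ):
  CH₄: 137 − 1(121.2) = 15.75
  O₂: 373.7 − 2(121.2) = 131.2
  N₂: 1406 (inert)
  CO₂: 0 + 1(121.2) = 121.2
  H₂O: 0 + 2(121.2) = 242.5
Dry total = 1674 mol/min; y_N₂ (dry) = 1406 / 1674 = 0.8398.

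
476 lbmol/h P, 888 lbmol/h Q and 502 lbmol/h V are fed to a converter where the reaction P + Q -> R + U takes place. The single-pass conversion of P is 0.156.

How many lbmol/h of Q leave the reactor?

P reacted = 0.156 × 476 = 74.26 lbmol/h; ν_P = −1, so ξ = 74.26/1 = 74.26 lbmol/h.
Outlet amounts (n = n₀ + ν ξ):
  P: 476 − 1(74.26) = 401.7
  Q: 888 − 1(74.26) = 813.7
  R: 0 + 1(74.26) = 74.26
  U: 0 + 1(74.26) = 74.26
  V: 502 (inert)

814 lbmol/h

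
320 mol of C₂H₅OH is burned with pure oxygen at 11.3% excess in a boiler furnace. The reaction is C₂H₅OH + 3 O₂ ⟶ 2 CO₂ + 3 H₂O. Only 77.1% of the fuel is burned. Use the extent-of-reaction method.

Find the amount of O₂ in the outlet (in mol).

Stoichiometric O₂ = 3 × 320 = 960 mol; O₂ fed = 960 × 1.113 = 1068 mol.
Fuel reacted = 0.771 × 320 → ξ = 246.7 mol.
Outlet (n = n₀ + ν ξ):
  C₂H₅OH: 320 − 1(246.7) = 73.28
  O₂: 1068 − 3(246.7) = 328.3
  CO₂: 0 + 2(246.7) = 493.4
  H₂O: 0 + 3(246.7) = 740.2

328 mol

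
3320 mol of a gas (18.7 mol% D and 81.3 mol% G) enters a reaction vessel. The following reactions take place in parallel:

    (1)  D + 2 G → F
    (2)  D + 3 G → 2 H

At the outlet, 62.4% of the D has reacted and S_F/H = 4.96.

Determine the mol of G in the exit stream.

1890 mol

Conversion of D: D consumed = 0.624 × 620.8 = 387.4 mol = 1ξ₁ + 1ξ₂.
Selectivity: 1ξ₁ / (2ξ₂) = 4.96 → ξ₁ = 9.92 ξ₂.
Substitute: (1·9.92 + 1) ξ₂ = 387.4 → ξ₂ = 35.48 mol, ξ₁ = 351.9 mol.
Outlet amounts (n = n₀ + Σ ν·ξ):
  D: 620.8 − 1(351.9) − 1(35.48) = 233.4
  G: 2699 − 2(351.9) − 3(35.48) = 1889
  F: 0 + 1(351.9) = 351.9
  H: 0 + 2(35.48) = 70.95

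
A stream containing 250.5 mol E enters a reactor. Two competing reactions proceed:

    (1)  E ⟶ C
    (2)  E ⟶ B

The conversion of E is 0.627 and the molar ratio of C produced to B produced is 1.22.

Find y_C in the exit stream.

0.345

Conversion of E: E consumed = 0.627 × 250.5 = 157.1 mol = 1ξ₁ + 1ξ₂.
Selectivity: 1ξ₁ / (1ξ₂) = 1.22 → ξ₁ = 1.22 ξ₂.
Substitute: (1·1.22 + 1) ξ₂ = 157.1 → ξ₂ = 70.75 mol, ξ₁ = 86.31 mol.
Outlet amounts (n = n₀ + Σ ν·ξ):
  E: 250.5 − 1(86.31) − 1(70.75) = 93.44
  C: 0 + 1(86.31) = 86.31
  B: 0 + 1(70.75) = 70.75
Total out = 250.5 mol; y_C = 86.31 / 250.5 = 0.3446.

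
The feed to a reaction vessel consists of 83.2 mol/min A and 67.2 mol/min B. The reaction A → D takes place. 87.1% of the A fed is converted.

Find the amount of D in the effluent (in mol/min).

72.5 mol/min

A reacted = 0.871 × 83.2 = 72.47 mol/min; ν_A = −1, so ξ = 72.47/1 = 72.47 mol/min.
Outlet amounts (n = n₀ + ν ξ):
  A: 83.2 − 1(72.47) = 10.73
  D: 0 + 1(72.47) = 72.47
  B: 67.2 (inert)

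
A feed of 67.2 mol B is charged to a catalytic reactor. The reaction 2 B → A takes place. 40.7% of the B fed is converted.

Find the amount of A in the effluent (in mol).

13.7 mol

B reacted = 0.407 × 67.2 = 27.35 mol; ν_B = −2, so ξ = 27.35/2 = 13.68 mol.
Outlet amounts (n = n₀ + ν ξ):
  B: 67.2 − 2(13.68) = 39.85
  A: 0 + 1(13.68) = 13.68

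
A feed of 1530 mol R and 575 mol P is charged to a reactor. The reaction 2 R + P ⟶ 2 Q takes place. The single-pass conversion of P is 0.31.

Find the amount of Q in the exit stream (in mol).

P reacted = 0.31 × 575 = 178.2 mol; ν_P = −1, so ξ = 178.2/1 = 178.2 mol.
Outlet amounts (n = n₀ + ν ξ):
  R: 1530 − 2(178.2) = 1174
  P: 575 − 1(178.2) = 396.8
  Q: 0 + 2(178.2) = 356.5

356 mol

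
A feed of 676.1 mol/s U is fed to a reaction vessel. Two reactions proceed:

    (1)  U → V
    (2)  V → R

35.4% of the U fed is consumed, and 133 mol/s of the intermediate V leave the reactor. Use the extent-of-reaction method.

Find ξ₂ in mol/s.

Conversion of U: U consumed = 1ξ₁ = 0.354 × 676.1 → ξ₁ = 239.3 mol/s.
V balance: n_V = 0 + 1ξ₁ − 1ξ₂ = 133 → ξ₂ = (1·239.3 − 133)/1 = 106.3 mol/s.
Outlet amounts (n = n₀ + Σ ν·ξ):
  U: 676.1 − 1(239.3) = 436.8
  V: 0 + 1(239.3) − 1(106.3) = 133
  R: 0 + 1(106.3) = 106.3

ξ₂ = 106 mol/s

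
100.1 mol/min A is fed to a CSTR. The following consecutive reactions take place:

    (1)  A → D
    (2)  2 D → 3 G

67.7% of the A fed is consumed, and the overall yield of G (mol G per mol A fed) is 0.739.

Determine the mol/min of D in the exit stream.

Conversion of A: A consumed = 1ξ₁ = 0.677 × 100.1 → ξ₁ = 67.77 mol/min.
Yield of G: 3ξ₂ / 100.1 = 0.739 → ξ₂ = 24.66 mol/min.
Outlet amounts (n = n₀ + Σ ν·ξ):
  A: 100.1 − 1(67.77) = 32.33
  D: 0 + 1(67.77) − 2(24.66) = 18.45
  G: 0 + 3(24.66) = 73.97

18.5 mol/min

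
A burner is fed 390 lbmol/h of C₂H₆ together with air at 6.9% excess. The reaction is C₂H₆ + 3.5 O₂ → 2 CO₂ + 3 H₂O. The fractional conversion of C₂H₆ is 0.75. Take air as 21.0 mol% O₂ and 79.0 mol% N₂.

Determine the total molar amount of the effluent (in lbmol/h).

7480 lbmol/h

Stoichiometric O₂ = 3.5 × 390 = 1365 lbmol/h; O₂ fed = 1365 × 1.069 = 1459 lbmol/h.
N₂ fed = 1459 × 79/21 = 5489 lbmol/h.
Fuel reacted = 0.75 × 390 → ξ = 292.5 lbmol/h.
Outlet (n = n₀ + ν ξ):
  C₂H₆: 390 − 1(292.5) = 97.5
  O₂: 1459 − 3.5(292.5) = 435.4
  N₂: 5489 (inert)
  CO₂: 0 + 2(292.5) = 585
  H₂O: 0 + 3(292.5) = 877.5
Total out = 97.5 + 435.4 + 5489 + 585 + 877.5 = 7485 lbmol/h.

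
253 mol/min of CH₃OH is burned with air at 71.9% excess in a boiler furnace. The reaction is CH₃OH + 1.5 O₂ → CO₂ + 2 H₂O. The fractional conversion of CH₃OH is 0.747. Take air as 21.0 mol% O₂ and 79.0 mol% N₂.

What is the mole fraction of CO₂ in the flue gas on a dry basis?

Stoichiometric O₂ = 1.5 × 253 = 379.5 mol/min; O₂ fed = 379.5 × 1.719 = 652.4 mol/min.
N₂ fed = 652.4 × 79/21 = 2454 mol/min.
Fuel reacted = 0.747 × 253 → ξ = 189 mol/min.
Outlet (n = n₀ + ν ξ):
  CH₃OH: 253 − 1(189) = 64.01
  O₂: 652.4 − 1.5(189) = 368.9
  N₂: 2454 (inert)
  CO₂: 0 + 1(189) = 189
  H₂O: 0 + 2(189) = 378
Dry total = 3076 mol/min; y_CO₂ (dry) = 189 / 3076 = 0.06144.

0.0614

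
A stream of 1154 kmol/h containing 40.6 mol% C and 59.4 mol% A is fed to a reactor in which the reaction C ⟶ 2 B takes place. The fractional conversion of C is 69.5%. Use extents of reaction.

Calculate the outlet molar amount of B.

651 kmol/h

C reacted = 0.695 × 468.5 = 325.6 kmol/h; ν_C = −1, so ξ = 325.6/1 = 325.6 kmol/h.
Outlet amounts (n = n₀ + ν ξ):
  C: 468.5 − 1(325.6) = 142.9
  B: 0 + 2(325.6) = 651.2
  A: 685.5 (inert)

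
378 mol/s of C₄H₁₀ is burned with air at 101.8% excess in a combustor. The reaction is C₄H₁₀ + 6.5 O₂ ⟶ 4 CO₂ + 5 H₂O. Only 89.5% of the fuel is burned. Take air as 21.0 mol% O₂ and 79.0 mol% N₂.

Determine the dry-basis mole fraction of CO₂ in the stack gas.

Stoichiometric O₂ = 6.5 × 378 = 2457 mol/s; O₂ fed = 2457 × 2.018 = 4958 mol/s.
N₂ fed = 4958 × 79/21 = 18650 mol/s.
Fuel reacted = 0.895 × 378 → ξ = 338.3 mol/s.
Outlet (n = n₀ + ν ξ):
  C₄H₁₀: 378 − 1(338.3) = 39.69
  O₂: 4958 − 6.5(338.3) = 2759
  N₂: 18650 (inert)
  CO₂: 0 + 4(338.3) = 1353
  H₂O: 0 + 5(338.3) = 1692
Dry total = 22800 mol/s; y_CO₂ (dry) = 1353 / 22800 = 0.05934.

0.0593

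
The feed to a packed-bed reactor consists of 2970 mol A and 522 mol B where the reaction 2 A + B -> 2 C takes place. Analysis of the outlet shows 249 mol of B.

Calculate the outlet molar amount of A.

2420 mol

For B: n = n₀ − 1ξ → 249 = 522 − 1ξ, giving ξ = 273 mol.
Outlet amounts (n = n₀ + ν ξ):
  A: 2970 − 2(273) = 2424
  B: 522 − 1(273) = 249
  C: 0 + 2(273) = 546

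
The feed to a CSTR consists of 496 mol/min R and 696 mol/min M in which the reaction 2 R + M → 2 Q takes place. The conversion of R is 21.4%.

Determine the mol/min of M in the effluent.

643 mol/min

R reacted = 0.214 × 496 = 106.1 mol/min; ν_R = −2, so ξ = 106.1/2 = 53.07 mol/min.
Outlet amounts (n = n₀ + ν ξ):
  R: 496 − 2(53.07) = 389.9
  M: 696 − 1(53.07) = 642.9
  Q: 0 + 2(53.07) = 106.1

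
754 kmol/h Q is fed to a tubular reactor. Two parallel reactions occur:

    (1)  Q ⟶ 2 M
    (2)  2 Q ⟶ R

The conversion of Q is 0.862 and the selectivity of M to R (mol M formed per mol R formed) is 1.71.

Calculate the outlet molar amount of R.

Conversion of Q: Q consumed = 0.862 × 754 = 649.9 kmol/h = 1ξ₁ + 2ξ₂.
Selectivity: 2ξ₁ / (1ξ₂) = 1.71 → ξ₁ = 0.855 ξ₂.
Substitute: (1·0.855 + 2) ξ₂ = 649.9 → ξ₂ = 227.7 kmol/h, ξ₁ = 194.6 kmol/h.
Outlet amounts (n = n₀ + Σ ν·ξ):
  Q: 754 − 1(194.6) − 2(227.7) = 104.1
  M: 0 + 2(194.6) = 389.3
  R: 0 + 1(227.7) = 227.7

228 kmol/h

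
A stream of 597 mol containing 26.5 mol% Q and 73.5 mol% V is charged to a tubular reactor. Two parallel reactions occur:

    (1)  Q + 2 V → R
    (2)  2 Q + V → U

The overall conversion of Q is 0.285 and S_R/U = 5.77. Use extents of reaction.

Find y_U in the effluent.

0.0112

Conversion of Q: Q consumed = 0.285 × 158.2 = 45.09 mol = 1ξ₁ + 2ξ₂.
Selectivity: 1ξ₁ / (1ξ₂) = 5.77 → ξ₁ = 5.77 ξ₂.
Substitute: (1·5.77 + 2) ξ₂ = 45.09 → ξ₂ = 5.803 mol, ξ₁ = 33.48 mol.
Outlet amounts (n = n₀ + Σ ν·ξ):
  Q: 158.2 − 1(33.48) − 2(5.803) = 113.1
  V: 438.8 − 2(33.48) − 1(5.803) = 366
  R: 0 + 1(33.48) = 33.48
  U: 0 + 1(5.803) = 5.803
Total out = 518.4 mol; y_U = 5.803 / 518.4 = 0.01119.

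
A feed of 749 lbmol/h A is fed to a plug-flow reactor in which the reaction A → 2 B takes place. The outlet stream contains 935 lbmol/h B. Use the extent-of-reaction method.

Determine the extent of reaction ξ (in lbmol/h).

For B: n = n₀ + 2ξ → 935 = 0 + 2ξ, giving ξ = 467.5 lbmol/h.
Outlet amounts (n = n₀ + ν ξ):
  A: 749 − 1(467.5) = 281.5
  B: 0 + 2(467.5) = 935

ξ = 468 lbmol/h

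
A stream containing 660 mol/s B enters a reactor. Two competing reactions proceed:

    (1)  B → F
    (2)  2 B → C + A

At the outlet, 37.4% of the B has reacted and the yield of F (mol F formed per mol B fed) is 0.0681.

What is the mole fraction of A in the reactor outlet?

0.153

Yield of F: 1ξ₁ / 660 = 0.0681 → ξ₁ = 44.95 mol/s.
Conversion of B: 1ξ₁ + 2ξ₂ = 0.374 × 660 = 246.8 → ξ₂ = 100.9 mol/s.
Outlet amounts (n = n₀ + Σ ν·ξ):
  B: 660 − 1(44.95) − 2(100.9) = 413.2
  F: 0 + 1(44.95) = 44.95
  C: 0 + 1(100.9) = 100.9
  A: 0 + 1(100.9) = 100.9
Total out = 660 mol/s; y_A = 100.9 / 660 = 0.153.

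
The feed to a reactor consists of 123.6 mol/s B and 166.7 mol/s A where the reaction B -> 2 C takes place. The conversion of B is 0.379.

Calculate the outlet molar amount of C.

93.7 mol/s

B reacted = 0.379 × 123.6 = 46.84 mol/s; ν_B = −1, so ξ = 46.84/1 = 46.84 mol/s.
Outlet amounts (n = n₀ + ν ξ):
  B: 123.6 − 1(46.84) = 76.76
  C: 0 + 2(46.84) = 93.69
  A: 166.7 (inert)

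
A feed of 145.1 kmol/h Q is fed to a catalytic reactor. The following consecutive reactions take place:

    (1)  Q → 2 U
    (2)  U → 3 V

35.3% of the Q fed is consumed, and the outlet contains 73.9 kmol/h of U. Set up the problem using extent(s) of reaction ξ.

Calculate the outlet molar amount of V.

Conversion of Q: Q consumed = 1ξ₁ = 0.353 × 145.1 → ξ₁ = 51.22 kmol/h.
U balance: n_U = 0 + 2ξ₁ − 1ξ₂ = 73.9 → ξ₂ = (2·51.22 − 73.9)/1 = 28.54 kmol/h.
Outlet amounts (n = n₀ + Σ ν·ξ):
  Q: 145.1 − 1(51.22) = 93.88
  U: 0 + 2(51.22) − 1(28.54) = 73.9
  V: 0 + 3(28.54) = 85.62

85.6 kmol/h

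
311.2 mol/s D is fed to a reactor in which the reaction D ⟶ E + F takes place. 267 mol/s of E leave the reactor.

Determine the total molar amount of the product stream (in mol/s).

578 mol/s

For E: n = n₀ + 1ξ → 267 = 0 + 1ξ, giving ξ = 267 mol/s.
Outlet amounts (n = n₀ + ν ξ):
  D: 311.2 − 1(267) = 44.2
  E: 0 + 1(267) = 267
  F: 0 + 1(267) = 267
Total out = 44.2 + 267 + 267 = 578.2 mol/s.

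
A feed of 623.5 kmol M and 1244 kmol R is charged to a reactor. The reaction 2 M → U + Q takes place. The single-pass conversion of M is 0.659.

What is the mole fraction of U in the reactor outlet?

M reacted = 0.659 × 623.5 = 410.9 kmol; ν_M = −2, so ξ = 410.9/2 = 205.4 kmol.
Outlet amounts (n = n₀ + ν ξ):
  M: 623.5 − 2(205.4) = 212.6
  U: 0 + 1(205.4) = 205.4
  Q: 0 + 1(205.4) = 205.4
  R: 1244 (inert)
Total out = 1868 kmol; y_U = 205.4 / 1868 = 0.11.

0.11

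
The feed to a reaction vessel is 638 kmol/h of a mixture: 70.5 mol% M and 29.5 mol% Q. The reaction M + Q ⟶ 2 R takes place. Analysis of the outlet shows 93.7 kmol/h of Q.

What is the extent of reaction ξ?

ξ = 94.5 kmol/h

For Q: n = n₀ − 1ξ → 93.7 = 188.2 − 1ξ, giving ξ = 94.51 kmol/h.
Outlet amounts (n = n₀ + ν ξ):
  M: 449.8 − 1(94.51) = 355.3
  Q: 188.2 − 1(94.51) = 93.7
  R: 0 + 2(94.51) = 189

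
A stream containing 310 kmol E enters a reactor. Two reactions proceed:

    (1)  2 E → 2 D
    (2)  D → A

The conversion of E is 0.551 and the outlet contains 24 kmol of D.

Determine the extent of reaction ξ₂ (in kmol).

Conversion of E: E consumed = 2ξ₁ = 0.551 × 310 → ξ₁ = 85.41 kmol.
D balance: n_D = 0 + 2ξ₁ − 1ξ₂ = 24 → ξ₂ = (2·85.41 − 24)/1 = 146.8 kmol.
Outlet amounts (n = n₀ + Σ ν·ξ):
  E: 310 − 2(85.41) = 139.2
  D: 0 + 2(85.41) − 1(146.8) = 24
  A: 0 + 1(146.8) = 146.8

ξ₂ = 147 kmol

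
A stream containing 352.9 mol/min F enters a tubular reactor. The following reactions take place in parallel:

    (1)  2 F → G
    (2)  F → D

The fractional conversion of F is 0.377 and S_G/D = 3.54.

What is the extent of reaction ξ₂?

ξ₂ = 16.5 mol/min

Conversion of F: F consumed = 0.377 × 352.9 = 133 mol/min = 2ξ₁ + 1ξ₂.
Selectivity: 1ξ₁ / (1ξ₂) = 3.54 → ξ₁ = 3.54 ξ₂.
Substitute: (2·3.54 + 1) ξ₂ = 133 → ξ₂ = 16.47 mol/min, ξ₁ = 58.29 mol/min.
Outlet amounts (n = n₀ + Σ ν·ξ):
  F: 352.9 − 2(58.29) − 1(16.47) = 219.9
  G: 0 + 1(58.29) = 58.29
  D: 0 + 1(16.47) = 16.47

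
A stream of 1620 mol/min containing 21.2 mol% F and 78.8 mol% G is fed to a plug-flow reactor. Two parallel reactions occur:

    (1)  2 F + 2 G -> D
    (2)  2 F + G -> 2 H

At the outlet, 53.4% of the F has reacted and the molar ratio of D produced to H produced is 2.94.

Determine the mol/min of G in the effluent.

1110 mol/min

Conversion of F: F consumed = 0.534 × 343.4 = 183.4 mol/min = 2ξ₁ + 2ξ₂.
Selectivity: 1ξ₁ / (2ξ₂) = 2.94 → ξ₁ = 5.88 ξ₂.
Substitute: (2·5.88 + 2) ξ₂ = 183.4 → ξ₂ = 13.33 mol/min, ξ₁ = 78.37 mol/min.
Outlet amounts (n = n₀ + Σ ν·ξ):
  F: 343.4 − 2(78.37) − 2(13.33) = 160
  G: 1277 − 2(78.37) − 1(13.33) = 1106
  D: 0 + 1(78.37) = 78.37
  H: 0 + 2(13.33) = 26.66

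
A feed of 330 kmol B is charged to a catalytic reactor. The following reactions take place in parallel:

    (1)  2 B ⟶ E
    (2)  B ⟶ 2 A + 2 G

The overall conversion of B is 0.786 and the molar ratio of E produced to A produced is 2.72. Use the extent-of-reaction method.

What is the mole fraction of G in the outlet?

Conversion of B: B consumed = 0.786 × 330 = 259.4 kmol = 2ξ₁ + 1ξ₂.
Selectivity: 1ξ₁ / (2ξ₂) = 2.72 → ξ₁ = 5.44 ξ₂.
Substitute: (2·5.44 + 1) ξ₂ = 259.4 → ξ₂ = 21.83 kmol, ξ₁ = 118.8 kmol.
Outlet amounts (n = n₀ + Σ ν·ξ):
  B: 330 − 2(118.8) − 1(21.83) = 70.62
  E: 0 + 1(118.8) = 118.8
  A: 0 + 2(21.83) = 43.67
  G: 0 + 2(21.83) = 43.67
Total out = 276.7 kmol; y_G = 43.67 / 276.7 = 0.1578.

0.158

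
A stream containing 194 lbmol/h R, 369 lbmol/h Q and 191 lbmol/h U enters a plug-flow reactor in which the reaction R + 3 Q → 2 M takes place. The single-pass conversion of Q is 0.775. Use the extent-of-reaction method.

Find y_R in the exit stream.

0.175

Q reacted = 0.775 × 369 = 286 lbmol/h; ν_Q = −3, so ξ = 286/3 = 95.33 lbmol/h.
Outlet amounts (n = n₀ + ν ξ):
  R: 194 − 1(95.33) = 98.67
  Q: 369 − 3(95.33) = 83.02
  M: 0 + 2(95.33) = 190.7
  U: 191 (inert)
Total out = 563.4 lbmol/h; y_R = 98.67 / 563.4 = 0.1752.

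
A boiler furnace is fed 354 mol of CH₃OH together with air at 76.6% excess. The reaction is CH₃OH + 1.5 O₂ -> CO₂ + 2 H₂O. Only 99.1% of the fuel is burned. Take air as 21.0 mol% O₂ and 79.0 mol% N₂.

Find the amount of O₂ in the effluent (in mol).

Stoichiometric O₂ = 1.5 × 354 = 531 mol; O₂ fed = 531 × 1.766 = 937.7 mol.
N₂ fed = 937.7 × 79/21 = 3528 mol.
Fuel reacted = 0.991 × 354 → ξ = 350.8 mol.
Outlet (n = n₀ + ν ξ):
  CH₃OH: 354 − 1(350.8) = 3.186
  O₂: 937.7 − 1.5(350.8) = 411.5
  N₂: 3528 (inert)
  CO₂: 0 + 1(350.8) = 350.8
  H₂O: 0 + 2(350.8) = 701.6

412 mol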